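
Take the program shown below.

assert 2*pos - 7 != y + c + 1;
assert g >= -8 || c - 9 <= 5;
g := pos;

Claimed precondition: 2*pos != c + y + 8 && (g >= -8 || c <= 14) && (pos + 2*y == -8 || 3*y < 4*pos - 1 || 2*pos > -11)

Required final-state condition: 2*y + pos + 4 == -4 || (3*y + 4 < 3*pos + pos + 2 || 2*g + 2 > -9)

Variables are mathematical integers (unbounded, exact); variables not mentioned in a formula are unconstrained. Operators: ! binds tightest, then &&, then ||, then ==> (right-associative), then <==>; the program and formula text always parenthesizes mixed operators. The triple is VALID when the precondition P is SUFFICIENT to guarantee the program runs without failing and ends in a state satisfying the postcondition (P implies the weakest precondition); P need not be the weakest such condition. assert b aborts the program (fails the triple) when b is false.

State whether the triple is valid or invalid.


Working backward. After the program, the postcondition 2*y + pos + 4 == -4 || (3*y + 4 < 3*pos + pos + 2 || 2*g + 2 > -9) must hold; in canonical form it is pos + 2*y == -8 || 3*y < 4*pos - 2 || 2*g > -11.
Before g := pos: pos + 2*y == -8 || 3*y < 4*pos - 2 || 2*pos > -11
Before assert g >= -8 || c - 9 <= 5: (g >= -8 || c <= 14) && (pos + 2*y == -8 || 3*y < 4*pos - 2 || 2*pos > -11)
Before assert 2*pos - 7 != y + c + 1: 2*pos != c + y + 8 && (g >= -8 || c <= 14) && (pos + 2*y == -8 || 3*y < 4*pos - 2 || 2*pos > -11)
The weakest precondition is 2*pos != c + y + 8 && (g >= -8 || c <= 14) && (pos + 2*y == -8 || 3*y < 4*pos - 2 || 2*pos > -11).
Check whether 2*pos != c + y + 8 && (g >= -8 || c <= 14) && (pos + 2*y == -8 || 3*y < 4*pos - 1 || 2*pos > -11) implies it.
Countermodel: at the initial state c = -13, g = -9, pos = -7, y = -10, the precondition holds but the weakest precondition fails.
Answer: invalid


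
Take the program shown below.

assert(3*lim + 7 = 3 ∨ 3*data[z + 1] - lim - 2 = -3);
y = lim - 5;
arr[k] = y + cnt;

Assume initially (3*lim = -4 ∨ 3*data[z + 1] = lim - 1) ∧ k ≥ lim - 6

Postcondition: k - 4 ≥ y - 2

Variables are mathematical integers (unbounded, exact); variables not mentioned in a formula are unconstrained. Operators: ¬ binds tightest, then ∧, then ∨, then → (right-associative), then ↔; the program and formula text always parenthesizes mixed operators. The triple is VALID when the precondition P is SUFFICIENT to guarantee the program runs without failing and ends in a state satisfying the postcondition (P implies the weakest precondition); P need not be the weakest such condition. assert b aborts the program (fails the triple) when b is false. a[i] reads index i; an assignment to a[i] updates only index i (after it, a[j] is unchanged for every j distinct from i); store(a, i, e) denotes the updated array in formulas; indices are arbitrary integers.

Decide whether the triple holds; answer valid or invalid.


Working backward. After the program, the postcondition k - 4 ≥ y - 2 must hold; in canonical form it is k ≥ y + 2.
Before arr[k] := y + cnt: k ≥ y + 2
Before y := lim - 5: k ≥ lim - 3
Before assert 3*lim + 7 = 3 ∨ 3*data[z + 1] - lim - 2 = -3: (3*lim = -4 ∨ 3*data[z + 1] = lim - 1) ∧ k ≥ lim - 3
The weakest precondition is (3*lim = -4 ∨ 3*data[z + 1] = lim - 1) ∧ k ≥ lim - 3.
Check whether (3*lim = -4 ∨ 3*data[z + 1] = lim - 1) ∧ k ≥ lim - 6 implies it.
Countermodel: at the initial state data = {[0] = 0, elsewhere 0}, k = -3, lim = 1, z = -1, the precondition holds but the weakest precondition fails.
Answer: invalid


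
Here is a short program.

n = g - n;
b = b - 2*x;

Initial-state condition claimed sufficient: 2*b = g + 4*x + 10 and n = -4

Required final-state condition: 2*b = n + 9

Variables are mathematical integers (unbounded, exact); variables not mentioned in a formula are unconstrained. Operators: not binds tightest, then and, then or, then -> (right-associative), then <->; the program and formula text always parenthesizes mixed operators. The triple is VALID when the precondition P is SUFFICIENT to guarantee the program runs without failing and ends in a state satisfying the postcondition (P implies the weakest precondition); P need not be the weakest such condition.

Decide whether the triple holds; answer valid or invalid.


Working backward. After the program, 2*b = n + 9 must hold.
Before b := b - 2*x: 2*b = n + 4*x + 9
Before n := g - n: 2*b + n = g + 4*x + 9
The weakest precondition is 2*b + n = g + 4*x + 9.
Check whether 2*b = g + 4*x + 10 and n = -4 implies it.
Countermodel: at the initial state b = 0, g = -10, n = -4, x = 0, the precondition holds but the weakest precondition fails.
Answer: invalid


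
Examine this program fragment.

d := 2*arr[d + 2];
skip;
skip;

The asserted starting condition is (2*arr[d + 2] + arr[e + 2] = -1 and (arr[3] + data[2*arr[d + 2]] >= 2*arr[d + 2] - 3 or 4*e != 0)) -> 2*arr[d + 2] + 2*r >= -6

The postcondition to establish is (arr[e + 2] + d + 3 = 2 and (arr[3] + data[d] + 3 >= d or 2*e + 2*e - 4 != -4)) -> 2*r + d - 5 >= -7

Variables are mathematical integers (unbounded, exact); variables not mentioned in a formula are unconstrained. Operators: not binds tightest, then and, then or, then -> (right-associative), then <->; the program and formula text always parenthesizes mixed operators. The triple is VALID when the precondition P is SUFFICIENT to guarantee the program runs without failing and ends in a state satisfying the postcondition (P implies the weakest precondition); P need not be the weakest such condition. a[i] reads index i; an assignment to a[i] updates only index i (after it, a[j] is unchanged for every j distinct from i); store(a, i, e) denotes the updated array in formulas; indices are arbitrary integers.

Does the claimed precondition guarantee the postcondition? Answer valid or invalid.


Working backward. After the program, the postcondition (arr[e + 2] + d + 3 = 2 and (arr[3] + data[d] + 3 >= d or 2*e + 2*e - 4 != -4)) -> 2*r + d - 5 >= -7 must hold; in canonical form it is (arr[e + 2] + d = -1 and (arr[3] + data[d] >= d - 3 or 4*e != 0)) -> d + 2*r >= -2.
Before skip: (arr[e + 2] + d = -1 and (arr[3] + data[d] >= d - 3 or 4*e != 0)) -> d + 2*r >= -2
Before skip: (arr[e + 2] + d = -1 and (arr[3] + data[d] >= d - 3 or 4*e != 0)) -> d + 2*r >= -2
Before d := 2*arr[d + 2]: (2*arr[d + 2] + arr[e + 2] = -1 and (arr[3] + data[2*arr[d + 2]] >= 2*arr[d + 2] - 3 or 4*e != 0)) -> 2*arr[d + 2] + 2*r >= -2
The weakest precondition is (2*arr[d + 2] + arr[e + 2] = -1 and (arr[3] + data[2*arr[d + 2]] >= 2*arr[d + 2] - 3 or 4*e != 0)) -> 2*arr[d + 2] + 2*r >= -2.
Check whether (2*arr[d + 2] + arr[e + 2] = -1 and (arr[3] + data[2*arr[d + 2]] >= 2*arr[d + 2] - 3 or 4*e != 0)) -> 2*arr[d + 2] + 2*r >= -6 implies it.
Countermodel: at the initial state arr = {[0] = -1, [1] = -1, [3] = 0, elsewhere -1}, d = 1, data = {[0] = -4, [1] = -4, [3] = -4, elsewhere -4}, e = -1, r = -2, the precondition holds but the weakest precondition fails.
Answer: invalid


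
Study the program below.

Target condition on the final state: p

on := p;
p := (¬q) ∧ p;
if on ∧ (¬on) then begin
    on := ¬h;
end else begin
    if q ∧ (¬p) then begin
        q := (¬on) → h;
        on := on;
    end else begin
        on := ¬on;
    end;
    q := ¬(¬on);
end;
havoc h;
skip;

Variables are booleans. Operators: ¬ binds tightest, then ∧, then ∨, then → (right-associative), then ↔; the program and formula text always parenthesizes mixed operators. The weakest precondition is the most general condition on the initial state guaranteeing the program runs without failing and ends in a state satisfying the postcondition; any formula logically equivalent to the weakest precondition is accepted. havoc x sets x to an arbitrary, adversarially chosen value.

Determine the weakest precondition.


Working backward. After the program, p must hold.
Before skip: p
Before havoc h: p
Then branch requires p; else branch requires ((q ∧ (¬p)) → p) ∧ ((¬(q ∧ (¬p))) → p).
Before the if: ((q ∧ (¬p)) → p) ∧ ((¬(q ∧ (¬p))) → p)
Before p := (¬q) ∧ p: ((q ∧ (¬((¬q) ∧ p))) → ((¬q) ∧ p)) ∧ ((¬(q ∧ (¬((¬q) ∧ p)))) → ((¬q) ∧ p))
Before on := p: ((q ∧ (¬((¬q) ∧ p))) → ((¬q) ∧ p)) ∧ ((¬(q ∧ (¬((¬q) ∧ p)))) → ((¬q) ∧ p))
Answer: WP = ((q ∧ (¬((¬q) ∧ p))) → ((¬q) ∧ p)) ∧ ((¬(q ∧ (¬((¬q) ∧ p)))) → ((¬q) ∧ p))


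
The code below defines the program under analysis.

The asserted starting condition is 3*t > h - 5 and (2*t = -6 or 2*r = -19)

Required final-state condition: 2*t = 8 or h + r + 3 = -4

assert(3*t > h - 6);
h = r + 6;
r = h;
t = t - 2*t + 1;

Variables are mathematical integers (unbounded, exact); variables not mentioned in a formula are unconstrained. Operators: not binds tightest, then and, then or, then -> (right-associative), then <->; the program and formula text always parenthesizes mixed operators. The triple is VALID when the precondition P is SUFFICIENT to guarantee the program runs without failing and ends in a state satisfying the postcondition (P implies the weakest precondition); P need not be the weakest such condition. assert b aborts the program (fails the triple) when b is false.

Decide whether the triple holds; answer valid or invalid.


Working backward. After the program, the postcondition 2*t = 8 or h + r + 3 = -4 must hold; in canonical form it is 2*t = 8 or h + r = -7.
Before t := t - 2*t + 1: 2*t = -6 or h + r = -7
Before r := h: 2*t = -6 or 2*h = -7
Before h := r + 6: 2*t = -6 or 2*r = -19
Before assert 3*t > h - 6: 3*t > h - 6 and (2*t = -6 or 2*r = -19)
The weakest precondition is 3*t > h - 6 and (2*t = -6 or 2*r = -19).
Check whether 3*t > h - 5 and (2*t = -6 or 2*r = -19) implies it.
Every state satisfying the precondition satisfies the weakest precondition: the implication holds.
Answer: valid


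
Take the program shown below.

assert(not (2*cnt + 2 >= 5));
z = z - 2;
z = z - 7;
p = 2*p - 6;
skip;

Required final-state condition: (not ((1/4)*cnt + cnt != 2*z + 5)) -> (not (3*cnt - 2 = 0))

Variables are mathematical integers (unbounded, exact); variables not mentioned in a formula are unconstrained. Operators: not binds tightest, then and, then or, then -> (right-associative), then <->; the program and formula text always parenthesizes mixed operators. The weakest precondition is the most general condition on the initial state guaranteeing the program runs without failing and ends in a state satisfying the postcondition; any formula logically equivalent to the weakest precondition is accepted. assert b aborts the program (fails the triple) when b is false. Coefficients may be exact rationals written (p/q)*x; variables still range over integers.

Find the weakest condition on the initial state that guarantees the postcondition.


Working backward. After the program, the postcondition (not ((1/4)*cnt + cnt != 2*z + 5)) -> (not (3*cnt - 2 = 0)) must hold; in canonical form it is (not ((5/4)*cnt != 2*z + 5)) -> (not (3*cnt = 2)).
Before skip: (not ((5/4)*cnt != 2*z + 5)) -> (not (3*cnt = 2))
Before p := 2*p - 6: (not ((5/4)*cnt != 2*z + 5)) -> (not (3*cnt = 2))
Before z := z - 7: (not ((5/4)*cnt != 2*z - 9)) -> (not (3*cnt = 2))
Before z := z - 2: (not ((5/4)*cnt != 2*z - 13)) -> (not (3*cnt = 2))
Before assert not (2*cnt + 2 >= 5): (not (2*cnt >= 3)) and ((not ((5/4)*cnt != 2*z - 13)) -> (not (3*cnt = 2)))
Answer: WP = (not (2*cnt >= 3)) and ((not ((5/4)*cnt != 2*z - 13)) -> (not (3*cnt = 2)))


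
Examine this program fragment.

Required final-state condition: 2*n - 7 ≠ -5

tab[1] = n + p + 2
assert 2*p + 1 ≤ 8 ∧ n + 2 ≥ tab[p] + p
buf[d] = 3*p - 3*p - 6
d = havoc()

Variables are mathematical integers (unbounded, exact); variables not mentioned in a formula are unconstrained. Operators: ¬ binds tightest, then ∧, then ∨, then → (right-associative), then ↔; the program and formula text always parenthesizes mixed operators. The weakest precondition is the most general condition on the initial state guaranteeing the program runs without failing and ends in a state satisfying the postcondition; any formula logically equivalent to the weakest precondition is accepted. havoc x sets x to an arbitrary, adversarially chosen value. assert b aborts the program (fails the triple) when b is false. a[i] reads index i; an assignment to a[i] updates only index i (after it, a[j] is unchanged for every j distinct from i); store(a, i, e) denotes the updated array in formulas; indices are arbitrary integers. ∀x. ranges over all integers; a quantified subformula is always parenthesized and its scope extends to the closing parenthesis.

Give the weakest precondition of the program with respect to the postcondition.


Working backward. After the program, the postcondition 2*n - 7 ≠ -5 must hold; in canonical form it is 2*n ≠ 2.
Before havoc d: 2*n ≠ 2
Before buf[d] := 3*p - 3*p - 6: 2*n ≠ 2
Before assert 2*p + 1 ≤ 8 ∧ n + 2 ≥ tab[p] + p: 2*p ≤ 7 ∧ n ≥ tab[p] + p - 2 ∧ 2*n ≠ 2
Before tab[1] := n + p + 2: 2*p ≤ 7 ∧ n ≥ store(tab, 1, n + p + 2)[p] + p - 2 ∧ 2*n ≠ 2
Answer: WP = 2*p ≤ 7 ∧ n ≥ store(tab, 1, n + p + 2)[p] + p - 2 ∧ 2*n ≠ 2


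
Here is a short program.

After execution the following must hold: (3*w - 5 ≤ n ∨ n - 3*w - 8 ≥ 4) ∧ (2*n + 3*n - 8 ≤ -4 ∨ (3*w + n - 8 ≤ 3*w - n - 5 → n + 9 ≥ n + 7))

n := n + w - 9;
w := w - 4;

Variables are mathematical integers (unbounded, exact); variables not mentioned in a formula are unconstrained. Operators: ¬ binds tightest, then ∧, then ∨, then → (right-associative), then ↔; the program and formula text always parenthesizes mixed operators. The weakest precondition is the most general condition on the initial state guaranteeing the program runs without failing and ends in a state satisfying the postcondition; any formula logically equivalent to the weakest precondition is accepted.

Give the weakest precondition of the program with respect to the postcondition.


Working backward. After the program, the postcondition (3*w - 5 ≤ n ∨ n - 3*w - 8 ≥ 4) ∧ (2*n + 3*n - 8 ≤ -4 ∨ (3*w + n - 8 ≤ 3*w - n - 5 → n + 9 ≥ n + 7)) must hold; in canonical form it is 3*w ≤ n + 5 ∨ n ≥ 3*w + 12.
Before w := w - 4: 3*w ≤ n + 17 ∨ n ≥ 3*w
Before n := n + w - 9: 2*w ≤ n + 8 ∨ n ≥ 2*w + 9
Answer: WP = 2*w ≤ n + 8 ∨ n ≥ 2*w + 9


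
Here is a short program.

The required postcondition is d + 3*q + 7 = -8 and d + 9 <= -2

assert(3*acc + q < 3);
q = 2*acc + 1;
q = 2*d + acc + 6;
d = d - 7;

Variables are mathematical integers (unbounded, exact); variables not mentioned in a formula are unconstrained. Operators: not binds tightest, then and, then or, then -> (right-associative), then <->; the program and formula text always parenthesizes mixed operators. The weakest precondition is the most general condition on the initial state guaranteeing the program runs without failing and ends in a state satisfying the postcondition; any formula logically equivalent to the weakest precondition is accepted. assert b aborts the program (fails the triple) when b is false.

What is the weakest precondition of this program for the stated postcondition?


Working backward. After the program, the postcondition d + 3*q + 7 = -8 and d + 9 <= -2 must hold; in canonical form it is d + 3*q = -15 and d <= -11.
Before d := d - 7: d + 3*q = -8 and d <= -4
Before q := 2*d + acc + 6: 3*acc + 7*d = -26 and d <= -4
Before q := 2*acc + 1: 3*acc + 7*d = -26 and d <= -4
Before assert 3*acc + q < 3: 3*acc + q < 3 and 3*acc + 7*d = -26 and d <= -4
Answer: WP = 3*acc + q < 3 and 3*acc + 7*d = -26 and d <= -4


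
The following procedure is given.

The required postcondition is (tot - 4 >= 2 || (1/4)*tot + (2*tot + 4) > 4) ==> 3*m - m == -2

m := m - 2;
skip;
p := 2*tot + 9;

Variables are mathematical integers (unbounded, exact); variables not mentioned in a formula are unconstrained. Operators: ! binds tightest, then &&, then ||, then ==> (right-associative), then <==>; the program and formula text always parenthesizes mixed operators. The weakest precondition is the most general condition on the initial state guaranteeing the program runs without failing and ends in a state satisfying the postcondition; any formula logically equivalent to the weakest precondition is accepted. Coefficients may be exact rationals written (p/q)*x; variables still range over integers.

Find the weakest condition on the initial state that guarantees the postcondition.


Working backward. After the program, the postcondition (tot - 4 >= 2 || (1/4)*tot + (2*tot + 4) > 4) ==> 3*m - m == -2 must hold; in canonical form it is (tot >= 6 || (9/4)*tot > 0) ==> 2*m == -2.
Before p := 2*tot + 9: (tot >= 6 || (9/4)*tot > 0) ==> 2*m == -2
Before skip: (tot >= 6 || (9/4)*tot > 0) ==> 2*m == -2
Before m := m - 2: (tot >= 6 || (9/4)*tot > 0) ==> 2*m == 2
Answer: WP = (tot >= 6 || (9/4)*tot > 0) ==> 2*m == 2


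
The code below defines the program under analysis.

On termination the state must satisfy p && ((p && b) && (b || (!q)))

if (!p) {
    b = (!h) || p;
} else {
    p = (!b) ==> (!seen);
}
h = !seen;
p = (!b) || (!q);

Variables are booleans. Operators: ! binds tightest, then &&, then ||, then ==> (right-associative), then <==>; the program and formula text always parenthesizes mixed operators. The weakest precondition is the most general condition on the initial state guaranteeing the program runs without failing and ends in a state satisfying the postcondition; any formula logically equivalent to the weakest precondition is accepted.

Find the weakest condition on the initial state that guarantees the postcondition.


Working backward. After the program, the postcondition p && ((p && b) && (b || (!q))) must hold; in canonical form it is p && b && (b || (!q)).
Before p := (!b) || (!q): ((!b) || (!q)) && b && (b || (!q))
Before h := !seen: ((!b) || (!q)) && b && (b || (!q))
Then branch requires ((!((!h) || p)) || (!q)) && ((!h) || p) && ((!h) || p || (!q)); else branch requires ((!b) || (!q)) && b && (b || (!q)).
Before the if: ((!p) ==> (((!((!h) || p)) || (!q)) && ((!h) || p) && ((!h) || p || (!q)))) && (p ==> (((!b) || (!q)) && b && (b || (!q))))
Answer: WP = ((!p) ==> (((!((!h) || p)) || (!q)) && ((!h) || p) && ((!h) || p || (!q)))) && (p ==> (((!b) || (!q)) && b && (b || (!q))))


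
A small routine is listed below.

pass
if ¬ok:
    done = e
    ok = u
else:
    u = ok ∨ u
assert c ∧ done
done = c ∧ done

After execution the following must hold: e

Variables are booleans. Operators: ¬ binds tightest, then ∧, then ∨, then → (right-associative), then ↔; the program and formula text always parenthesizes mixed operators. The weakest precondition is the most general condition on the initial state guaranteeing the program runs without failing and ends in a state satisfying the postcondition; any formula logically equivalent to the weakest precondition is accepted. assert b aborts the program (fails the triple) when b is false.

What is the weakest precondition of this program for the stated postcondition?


Working backward. After the program, e must hold.
Before done := c ∧ done: e
Before assert c ∧ done: c ∧ done ∧ e
Then branch requires c ∧ e; else branch requires c ∧ done ∧ e.
Before the if: ((¬ok) → (c ∧ e)) ∧ (ok → (c ∧ done ∧ e))
Before skip: ((¬ok) → (c ∧ e)) ∧ (ok → (c ∧ done ∧ e))
Answer: WP = ((¬ok) → (c ∧ e)) ∧ (ok → (c ∧ done ∧ e))


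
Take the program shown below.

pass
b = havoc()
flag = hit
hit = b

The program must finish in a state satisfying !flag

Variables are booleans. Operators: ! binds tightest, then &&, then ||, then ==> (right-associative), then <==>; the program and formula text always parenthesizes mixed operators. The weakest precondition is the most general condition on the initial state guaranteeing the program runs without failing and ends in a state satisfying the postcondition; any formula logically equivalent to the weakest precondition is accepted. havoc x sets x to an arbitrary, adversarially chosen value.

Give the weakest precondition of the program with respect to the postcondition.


Working backward. After the program, !flag must hold.
Before hit := b: !flag
Before flag := hit: !hit
Before havoc b: !hit
Before skip: !hit
Answer: WP = !hit


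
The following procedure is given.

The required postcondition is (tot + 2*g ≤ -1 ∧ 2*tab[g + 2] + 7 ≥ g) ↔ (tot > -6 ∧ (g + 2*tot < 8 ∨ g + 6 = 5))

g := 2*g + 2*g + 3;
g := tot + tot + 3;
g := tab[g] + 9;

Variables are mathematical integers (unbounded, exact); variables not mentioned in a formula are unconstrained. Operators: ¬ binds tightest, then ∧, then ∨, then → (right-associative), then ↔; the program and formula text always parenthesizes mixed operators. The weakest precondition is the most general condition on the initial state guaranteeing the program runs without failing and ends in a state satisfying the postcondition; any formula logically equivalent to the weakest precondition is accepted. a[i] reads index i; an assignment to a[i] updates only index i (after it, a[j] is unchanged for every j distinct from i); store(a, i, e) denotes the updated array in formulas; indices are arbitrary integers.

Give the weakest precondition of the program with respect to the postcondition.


Working backward. After the program, the postcondition (tot + 2*g ≤ -1 ∧ 2*tab[g + 2] + 7 ≥ g) ↔ (tot > -6 ∧ (g + 2*tot < 8 ∨ g + 6 = 5)) must hold; in canonical form it is (2*g + tot ≤ -1 ∧ 2*tab[g + 2] ≥ g - 7) ↔ (tot > -6 ∧ (g + 2*tot < 8 ∨ g = -1)).
Before g := tab[g] + 9: (2*tab[g] + tot ≤ -19 ∧ 2*tab[tab[g] + 11] ≥ tab[g] + 2) ↔ (tot > -6 ∧ (tab[g] + 2*tot < -1 ∨ tab[g] = -10))
Before g := tot + tot + 3: (2*tab[2*tot + 3] + tot ≤ -19 ∧ 2*tab[tab[2*tot + 3] + 11] ≥ tab[2*tot + 3] + 2) ↔ (tot > -6 ∧ (tab[2*tot + 3] + 2*tot < -1 ∨ tab[2*tot + 3] = -10))
Before g := 2*g + 2*g + 3: (2*tab[2*tot + 3] + tot ≤ -19 ∧ 2*tab[tab[2*tot + 3] + 11] ≥ tab[2*tot + 3] + 2) ↔ (tot > -6 ∧ (tab[2*tot + 3] + 2*tot < -1 ∨ tab[2*tot + 3] = -10))
Answer: WP = (2*tab[2*tot + 3] + tot ≤ -19 ∧ 2*tab[tab[2*tot + 3] + 11] ≥ tab[2*tot + 3] + 2) ↔ (tot > -6 ∧ (tab[2*tot + 3] + 2*tot < -1 ∨ tab[2*tot + 3] = -10))


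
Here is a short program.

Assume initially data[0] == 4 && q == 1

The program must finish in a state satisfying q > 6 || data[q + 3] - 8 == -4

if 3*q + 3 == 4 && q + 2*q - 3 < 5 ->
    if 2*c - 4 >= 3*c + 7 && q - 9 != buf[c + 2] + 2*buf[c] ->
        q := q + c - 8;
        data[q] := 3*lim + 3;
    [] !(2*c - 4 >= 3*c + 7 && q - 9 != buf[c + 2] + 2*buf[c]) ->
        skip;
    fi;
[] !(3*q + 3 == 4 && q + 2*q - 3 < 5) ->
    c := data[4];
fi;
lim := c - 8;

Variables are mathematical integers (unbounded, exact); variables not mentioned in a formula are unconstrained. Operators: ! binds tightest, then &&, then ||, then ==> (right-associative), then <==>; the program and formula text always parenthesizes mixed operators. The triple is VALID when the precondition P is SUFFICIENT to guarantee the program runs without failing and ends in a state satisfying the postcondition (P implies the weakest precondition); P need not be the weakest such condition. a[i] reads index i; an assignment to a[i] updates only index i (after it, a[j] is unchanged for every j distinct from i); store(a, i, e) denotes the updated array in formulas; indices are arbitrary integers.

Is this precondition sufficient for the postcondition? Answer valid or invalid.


Working backward. After the program, the postcondition q > 6 || data[q + 3] - 8 == -4 must hold; in canonical form it is q > 6 || data[q + 3] == 4.
Before lim := c - 8: q > 6 || data[q + 3] == 4
Then branch requires ((c <= -11 && q != buf[c + 2] + 2*buf[c] + 9) ==> (c + q > 14 || store(data, c + q - 8, 3*lim + 3)[c + q - 5] == 4)) && ((!(c <= -11 && q != buf[c + 2] + 2*buf[c] + 9)) ==> (q > 6 || data[q + 3] == 4)); else branch requires q > 6 || data[q + 3] == 4.
Before the if: ((3*q == 1 && 3*q < 8) ==> (((c <= -11 && q != buf[c + 2] + 2*buf[c] + 9) ==> (c + q > 14 || store(data, c + q - 8, 3*lim + 3)[c + q - 5] == 4)) && ((!(c <= -11 && q != buf[c + 2] + 2*buf[c] + 9)) ==> (q > 6 || data[q + 3] == 4)))) && ((!(3*q == 1 && 3*q < 8)) ==> (q > 6 || data[q + 3] == 4))
The weakest precondition is ((3*q == 1 && 3*q < 8) ==> (((c <= -11 && q != buf[c + 2] + 2*buf[c] + 9) ==> (c + q > 14 || store(data, c + q - 8, 3*lim + 3)[c + q - 5] == 4)) && ((!(c <= -11 && q != buf[c + 2] + 2*buf[c] + 9)) ==> (q > 6 || data[q + 3] == 4)))) && ((!(3*q == 1 && 3*q < 8)) ==> (q > 6 || data[q + 3] == 4)).
Check whether data[0] == 4 && q == 1 implies it.
Countermodel: at the initial state buf = {[-7] = 0, [-4] = 0, [0] = 0, [2] = 0, [4] = 0, elsewhere 0}, c = 0, data = {[-7] = 4, [-4] = 4, [0] = 4, [2] = 4, [4] = 2, elsewhere 4}, lim = 0, q = 1, the precondition holds but the weakest precondition fails.
Answer: invalid


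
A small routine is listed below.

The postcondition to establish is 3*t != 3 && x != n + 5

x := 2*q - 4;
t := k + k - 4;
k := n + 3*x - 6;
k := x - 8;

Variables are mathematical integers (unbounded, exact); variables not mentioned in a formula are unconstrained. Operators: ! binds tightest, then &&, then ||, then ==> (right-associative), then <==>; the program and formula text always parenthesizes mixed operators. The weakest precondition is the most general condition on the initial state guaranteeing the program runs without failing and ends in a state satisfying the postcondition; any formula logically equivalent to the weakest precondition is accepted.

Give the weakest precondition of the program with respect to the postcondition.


Working backward. After the program, 3*t != 3 && x != n + 5 must hold.
Before k := x - 8: 3*t != 3 && x != n + 5
Before k := n + 3*x - 6: 3*t != 3 && x != n + 5
Before t := k + k - 4: 6*k != 15 && x != n + 5
Before x := 2*q - 4: 6*k != 15 && 2*q != n + 9
Answer: WP = 6*k != 15 && 2*q != n + 9


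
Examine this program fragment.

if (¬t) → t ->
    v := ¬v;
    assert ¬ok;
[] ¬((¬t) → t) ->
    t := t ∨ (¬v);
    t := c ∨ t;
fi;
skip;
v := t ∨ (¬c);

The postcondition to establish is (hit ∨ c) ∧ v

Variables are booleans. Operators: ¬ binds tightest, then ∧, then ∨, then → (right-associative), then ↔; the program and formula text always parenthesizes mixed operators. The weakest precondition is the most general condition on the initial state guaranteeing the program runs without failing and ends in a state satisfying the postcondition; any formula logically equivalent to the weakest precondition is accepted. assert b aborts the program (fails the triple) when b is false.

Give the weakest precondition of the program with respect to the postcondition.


Working backward. After the program, (hit ∨ c) ∧ v must hold.
Before v := t ∨ (¬c): (hit ∨ c) ∧ (t ∨ (¬c))
Before skip: (hit ∨ c) ∧ (t ∨ (¬c))
Then branch requires (¬ok) ∧ (hit ∨ c) ∧ (t ∨ (¬c)); else branch requires hit ∨ c.
Before the if: (((¬t) → t) → ((¬ok) ∧ (hit ∨ c) ∧ (t ∨ (¬c)))) ∧ ((¬((¬t) → t)) → (hit ∨ c))
Answer: WP = (((¬t) → t) → ((¬ok) ∧ (hit ∨ c) ∧ (t ∨ (¬c)))) ∧ ((¬((¬t) → t)) → (hit ∨ c))


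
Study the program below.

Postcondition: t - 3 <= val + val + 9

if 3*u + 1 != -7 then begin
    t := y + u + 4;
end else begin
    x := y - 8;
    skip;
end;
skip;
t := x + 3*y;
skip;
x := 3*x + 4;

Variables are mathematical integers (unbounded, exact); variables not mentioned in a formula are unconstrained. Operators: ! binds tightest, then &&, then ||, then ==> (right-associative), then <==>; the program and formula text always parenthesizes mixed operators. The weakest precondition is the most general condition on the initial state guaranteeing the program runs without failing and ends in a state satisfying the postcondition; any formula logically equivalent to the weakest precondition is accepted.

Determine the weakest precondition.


Working backward. After the program, the postcondition t - 3 <= val + val + 9 must hold; in canonical form it is t <= 2*val + 12.
Before x := 3*x + 4: t <= 2*val + 12
Before skip: t <= 2*val + 12
Before t := x + 3*y: x + 3*y <= 2*val + 12
Before skip: x + 3*y <= 2*val + 12
Then branch requires x + 3*y <= 2*val + 12; else branch requires 4*y <= 2*val + 20.
Before the if: (3*u != -8 ==> x + 3*y <= 2*val + 12) && ((!(3*u != -8)) ==> 4*y <= 2*val + 20)
Answer: WP = (3*u != -8 ==> x + 3*y <= 2*val + 12) && ((!(3*u != -8)) ==> 4*y <= 2*val + 20)


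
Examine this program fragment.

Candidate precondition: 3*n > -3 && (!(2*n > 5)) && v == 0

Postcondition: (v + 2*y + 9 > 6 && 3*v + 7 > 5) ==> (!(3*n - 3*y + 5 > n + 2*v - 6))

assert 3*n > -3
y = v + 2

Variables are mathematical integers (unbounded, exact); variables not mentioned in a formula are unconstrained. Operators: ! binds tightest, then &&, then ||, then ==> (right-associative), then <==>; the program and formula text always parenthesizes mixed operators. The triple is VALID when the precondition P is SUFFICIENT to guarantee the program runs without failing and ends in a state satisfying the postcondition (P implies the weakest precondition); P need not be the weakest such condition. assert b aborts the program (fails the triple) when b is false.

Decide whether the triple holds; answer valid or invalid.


Working backward. After the program, the postcondition (v + 2*y + 9 > 6 && 3*v + 7 > 5) ==> (!(3*n - 3*y + 5 > n + 2*v - 6)) must hold; in canonical form it is (v + 2*y > -3 && 3*v > -2) ==> (!(2*n > 2*v + 3*y - 11)).
Before y := v + 2: (3*v > -7 && 3*v > -2) ==> (!(2*n > 5*v - 5))
Before assert 3*n > -3: 3*n > -3 && ((3*v > -7 && 3*v > -2) ==> (!(2*n > 5*v - 5)))
The weakest precondition is 3*n > -3 && ((3*v > -7 && 3*v > -2) ==> (!(2*n > 5*v - 5))).
Check whether 3*n > -3 && (!(2*n > 5)) && v == 0 implies it.
Countermodel: at the initial state n = 0, v = 0, the precondition holds but the weakest precondition fails.
Answer: invalid


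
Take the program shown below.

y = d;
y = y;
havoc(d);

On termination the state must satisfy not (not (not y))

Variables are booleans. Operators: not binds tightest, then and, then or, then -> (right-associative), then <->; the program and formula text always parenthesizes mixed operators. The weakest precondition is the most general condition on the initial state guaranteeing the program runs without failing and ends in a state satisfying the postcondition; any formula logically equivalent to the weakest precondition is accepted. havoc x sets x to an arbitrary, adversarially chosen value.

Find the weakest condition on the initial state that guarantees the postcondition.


Working backward. After the program, the postcondition not (not (not y)) must hold; in canonical form it is not y.
Before havoc d: not y
Before y := y: not y
Before y := d: not d
Answer: WP = not d


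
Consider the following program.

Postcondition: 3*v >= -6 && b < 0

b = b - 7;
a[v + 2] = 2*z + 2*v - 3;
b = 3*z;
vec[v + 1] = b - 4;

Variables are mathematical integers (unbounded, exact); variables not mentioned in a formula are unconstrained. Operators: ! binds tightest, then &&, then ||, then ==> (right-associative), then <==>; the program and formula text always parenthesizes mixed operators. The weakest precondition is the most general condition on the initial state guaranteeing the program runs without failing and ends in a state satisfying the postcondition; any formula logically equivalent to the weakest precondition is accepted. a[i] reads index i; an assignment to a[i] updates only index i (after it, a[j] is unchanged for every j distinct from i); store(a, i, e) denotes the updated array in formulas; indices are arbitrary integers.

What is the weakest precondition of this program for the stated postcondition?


Working backward. After the program, 3*v >= -6 && b < 0 must hold.
Before vec[v + 1] := b - 4: 3*v >= -6 && b < 0
Before b := 3*z: 3*v >= -6 && 3*z < 0
Before a[v + 2] := 2*z + 2*v - 3: 3*v >= -6 && 3*z < 0
Before b := b - 7: 3*v >= -6 && 3*z < 0
Answer: WP = 3*v >= -6 && 3*z < 0


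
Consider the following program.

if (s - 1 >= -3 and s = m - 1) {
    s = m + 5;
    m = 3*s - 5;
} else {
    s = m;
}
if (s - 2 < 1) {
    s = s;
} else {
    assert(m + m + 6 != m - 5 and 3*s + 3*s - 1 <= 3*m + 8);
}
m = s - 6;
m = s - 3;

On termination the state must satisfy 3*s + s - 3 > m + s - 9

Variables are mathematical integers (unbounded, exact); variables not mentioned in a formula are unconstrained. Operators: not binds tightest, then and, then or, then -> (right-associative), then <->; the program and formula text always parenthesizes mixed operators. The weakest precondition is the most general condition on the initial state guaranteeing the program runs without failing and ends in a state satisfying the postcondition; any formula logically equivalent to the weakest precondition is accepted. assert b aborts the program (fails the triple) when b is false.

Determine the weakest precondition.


Working backward. After the program, the postcondition 3*s + s - 3 > m + s - 9 must hold; in canonical form it is 3*s > m - 6.
Before m := s - 3: 2*s > -9
Before m := s - 6: 2*s > -9
Then branch requires 2*s > -9; else branch requires m != -11 and 6*s <= 3*m + 9 and 2*s > -9.
Before the if: (s < 3 -> 2*s > -9) and ((not (s < 3)) -> (m != -11 and 6*s <= 3*m + 9 and 2*s > -9))
Then branch requires (m < -2 -> 2*m > -19) and ((not (m < -2)) -> (3*m != -21 and 3*m >= -9 and 2*m > -19)); else branch requires (m < 3 -> 2*m > -9) and ((not (m < 3)) -> (m != -11 and 3*m <= 9 and 2*m > -9)).
Before the if: ((s >= -2 and s = m - 1) -> ((m < -2 -> 2*m > -19) and ((not (m < -2)) -> (3*m != -21 and 3*m >= -9 and 2*m > -19)))) and ((not (s >= -2 and s = m - 1)) -> ((m < 3 -> 2*m > -9) and ((not (m < 3)) -> (m != -11 and 3*m <= 9 and 2*m > -9))))
Answer: WP = ((s >= -2 and s = m - 1) -> ((m < -2 -> 2*m > -19) and ((not (m < -2)) -> (3*m != -21 and 3*m >= -9 and 2*m > -19)))) and ((not (s >= -2 and s = m - 1)) -> ((m < 3 -> 2*m > -9) and ((not (m < 3)) -> (m != -11 and 3*m <= 9 and 2*m > -9))))


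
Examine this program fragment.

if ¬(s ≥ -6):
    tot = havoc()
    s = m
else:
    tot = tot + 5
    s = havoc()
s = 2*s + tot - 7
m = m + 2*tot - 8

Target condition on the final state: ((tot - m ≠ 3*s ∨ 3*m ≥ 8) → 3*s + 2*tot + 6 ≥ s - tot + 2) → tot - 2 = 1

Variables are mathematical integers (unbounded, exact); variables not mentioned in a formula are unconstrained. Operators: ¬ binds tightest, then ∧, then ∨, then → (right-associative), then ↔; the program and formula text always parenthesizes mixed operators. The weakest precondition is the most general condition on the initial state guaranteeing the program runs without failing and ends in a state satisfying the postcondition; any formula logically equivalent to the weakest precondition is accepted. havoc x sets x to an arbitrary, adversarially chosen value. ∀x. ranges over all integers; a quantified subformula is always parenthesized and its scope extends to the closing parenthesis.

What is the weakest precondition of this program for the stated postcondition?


Working backward. After the program, the postcondition ((tot - m ≠ 3*s ∨ 3*m ≥ 8) → 3*s + 2*tot + 6 ≥ s - tot + 2) → tot - 2 = 1 must hold; in canonical form it is ((tot ≠ m + 3*s ∨ 3*m ≥ 8) → 2*s + 3*tot ≥ -4) → tot = 3.
Before m := m + 2*tot - 8: ((m + 3*s + tot ≠ 8 ∨ 3*m + 6*tot ≥ 32) → 2*s + 3*tot ≥ -4) → tot = 3
Before s := 2*s + tot - 7: ((m + 6*s + 4*tot ≠ 29 ∨ 3*m + 6*tot ≥ 32) → 4*s + 5*tot ≥ 10) → tot = 3
Then branch requires ∀tot_1. (((7*m + 4*tot_1 ≠ 29 ∨ 3*m + 6*tot_1 ≥ 32) → 4*m + 5*tot_1 ≥ 10) → tot_1 = 3); else branch requires ∀s_1. (((m + 6*s_1 + 4*tot ≠ 9 ∨ 3*m + 6*tot ≥ 2) → 4*s_1 + 5*tot ≥ -15) → tot = -2).
Before the if: ((¬(s ≥ -6)) → (∀tot_1. (((7*m + 4*tot_1 ≠ 29 ∨ 3*m + 6*tot_1 ≥ 32) → 4*m + 5*tot_1 ≥ 10) → tot_1 = 3))) ∧ (s ≥ -6 → (∀s_1. (((m + 6*s_1 + 4*tot ≠ 9 ∨ 3*m + 6*tot ≥ 2) → 4*s_1 + 5*tot ≥ -15) → tot = -2)))
Answer: WP = ((¬(s ≥ -6)) → (∀tot_1. (((7*m + 4*tot_1 ≠ 29 ∨ 3*m + 6*tot_1 ≥ 32) → 4*m + 5*tot_1 ≥ 10) → tot_1 = 3))) ∧ (s ≥ -6 → (∀s_1. (((m + 6*s_1 + 4*tot ≠ 9 ∨ 3*m + 6*tot ≥ 2) → 4*s_1 + 5*tot ≥ -15) → tot = -2)))


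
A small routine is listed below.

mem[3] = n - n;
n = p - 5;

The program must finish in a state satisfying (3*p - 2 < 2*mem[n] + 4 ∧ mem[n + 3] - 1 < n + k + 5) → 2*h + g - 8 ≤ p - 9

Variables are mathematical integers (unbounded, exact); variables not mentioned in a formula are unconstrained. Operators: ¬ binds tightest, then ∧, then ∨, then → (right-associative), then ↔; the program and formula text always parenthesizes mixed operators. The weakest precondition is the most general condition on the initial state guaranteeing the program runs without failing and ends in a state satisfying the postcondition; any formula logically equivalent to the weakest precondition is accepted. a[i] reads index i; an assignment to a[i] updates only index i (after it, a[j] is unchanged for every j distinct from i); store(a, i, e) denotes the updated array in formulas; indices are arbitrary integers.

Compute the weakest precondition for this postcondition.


Working backward. After the program, the postcondition (3*p - 2 < 2*mem[n] + 4 ∧ mem[n + 3] - 1 < n + k + 5) → 2*h + g - 8 ≤ p - 9 must hold; in canonical form it is (3*p < 2*mem[n] + 6 ∧ mem[n + 3] < k + n + 6) → g + 2*h ≤ p - 1.
Before n := p - 5: (3*p < 2*mem[p - 5] + 6 ∧ mem[p - 2] < k + p + 1) → g + 2*h ≤ p - 1
Before mem[3] := n - n: (3*p < 2*store(mem, 3, 0)[p - 5] + 6 ∧ store(mem, 3, 0)[p - 2] < k + p + 1) → g + 2*h ≤ p - 1
Answer: WP = (3*p < 2*store(mem, 3, 0)[p - 5] + 6 ∧ store(mem, 3, 0)[p - 2] < k + p + 1) → g + 2*h ≤ p - 1


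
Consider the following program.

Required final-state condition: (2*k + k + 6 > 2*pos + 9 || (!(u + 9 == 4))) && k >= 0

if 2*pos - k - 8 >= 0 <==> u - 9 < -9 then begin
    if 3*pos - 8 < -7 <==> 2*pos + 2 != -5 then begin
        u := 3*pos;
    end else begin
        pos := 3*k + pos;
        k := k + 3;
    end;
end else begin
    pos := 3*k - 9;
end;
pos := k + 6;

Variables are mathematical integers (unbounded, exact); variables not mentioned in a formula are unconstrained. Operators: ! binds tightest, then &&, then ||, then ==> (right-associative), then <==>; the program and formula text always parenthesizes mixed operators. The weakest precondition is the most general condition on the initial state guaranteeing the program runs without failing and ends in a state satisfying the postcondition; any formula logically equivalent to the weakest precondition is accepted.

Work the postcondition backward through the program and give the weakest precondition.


Working backward. After the program, the postcondition (2*k + k + 6 > 2*pos + 9 || (!(u + 9 == 4))) && k >= 0 must hold; in canonical form it is (3*k > 2*pos + 3 || (!(u == -5))) && k >= 0.
Before pos := k + 6: (k > 15 || (!(u == -5))) && k >= 0
Then branch requires ((3*pos < 1 <==> 2*pos != -7) ==> ((k > 15 || (!(3*pos == -5))) && k >= 0)) && ((!(3*pos < 1 <==> 2*pos != -7)) ==> ((k > 12 || (!(u == -5))) && k >= -3)); else branch requires (k > 15 || (!(u == -5))) && k >= 0.
Before the if: ((2*pos >= k + 8 <==> u < 0) ==> (((3*pos < 1 <==> 2*pos != -7) ==> ((k > 15 || (!(3*pos == -5))) && k >= 0)) && ((!(3*pos < 1 <==> 2*pos != -7)) ==> ((k > 12 || (!(u == -5))) && k >= -3)))) && ((!(2*pos >= k + 8 <==> u < 0)) ==> ((k > 15 || (!(u == -5))) && k >= 0))
Answer: WP = ((2*pos >= k + 8 <==> u < 0) ==> (((3*pos < 1 <==> 2*pos != -7) ==> ((k > 15 || (!(3*pos == -5))) && k >= 0)) && ((!(3*pos < 1 <==> 2*pos != -7)) ==> ((k > 12 || (!(u == -5))) && k >= -3)))) && ((!(2*pos >= k + 8 <==> u < 0)) ==> ((k > 15 || (!(u == -5))) && k >= 0))


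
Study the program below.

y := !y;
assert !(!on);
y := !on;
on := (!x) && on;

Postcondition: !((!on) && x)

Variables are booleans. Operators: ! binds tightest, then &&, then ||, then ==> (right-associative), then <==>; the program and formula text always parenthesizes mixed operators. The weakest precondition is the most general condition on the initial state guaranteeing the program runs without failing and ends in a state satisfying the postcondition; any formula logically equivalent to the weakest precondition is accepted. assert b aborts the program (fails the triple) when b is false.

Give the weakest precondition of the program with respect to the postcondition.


Working backward. After the program, !((!on) && x) must hold.
Before on := (!x) && on: !((!((!x) && on)) && x)
Before y := !on: !((!((!x) && on)) && x)
Before assert !(!on): on && (!((!((!x) && on)) && x))
Before y := !y: on && (!((!((!x) && on)) && x))
Answer: WP = on && (!((!((!x) && on)) && x))
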